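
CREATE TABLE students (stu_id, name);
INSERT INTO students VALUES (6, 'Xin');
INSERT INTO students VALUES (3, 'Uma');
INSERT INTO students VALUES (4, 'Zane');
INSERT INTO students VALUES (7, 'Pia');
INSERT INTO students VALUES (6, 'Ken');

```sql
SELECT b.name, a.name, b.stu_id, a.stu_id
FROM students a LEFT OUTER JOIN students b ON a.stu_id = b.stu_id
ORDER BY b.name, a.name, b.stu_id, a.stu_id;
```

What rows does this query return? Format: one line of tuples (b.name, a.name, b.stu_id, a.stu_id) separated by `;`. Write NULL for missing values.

(Ken, Ken, 6, 6); (Ken, Xin, 6, 6); (Pia, Pia, 7, 7); (Uma, Uma, 3, 3); (Xin, Ken, 6, 6); (Xin, Xin, 6, 6); (Zane, Zane, 4, 4)

LEFT JOIN keeps every row from `students a`; unmatched rows get NULL for `students b`'s columns.
Matching on a.stu_id = b.stu_id.
- a (stu_id=6) pairs with 2 row(s) of b.
- a (stu_id=3) pairs with 1 row(s) of b.
- a (stu_id=4) pairs with 1 row(s) of b.
- a (stu_id=7) pairs with 1 row(s) of b.
- a (stu_id=6) pairs with 2 row(s) of b.
After projecting and ordering:
b.name | a.name | b.stu_id | a.stu_id
Ken | Ken | 6 | 6
Ken | Xin | 6 | 6
Pia | Pia | 7 | 7
Uma | Uma | 3 | 3
Xin | Ken | 6 | 6
Xin | Xin | 6 | 6
Zane | Zane | 4 | 4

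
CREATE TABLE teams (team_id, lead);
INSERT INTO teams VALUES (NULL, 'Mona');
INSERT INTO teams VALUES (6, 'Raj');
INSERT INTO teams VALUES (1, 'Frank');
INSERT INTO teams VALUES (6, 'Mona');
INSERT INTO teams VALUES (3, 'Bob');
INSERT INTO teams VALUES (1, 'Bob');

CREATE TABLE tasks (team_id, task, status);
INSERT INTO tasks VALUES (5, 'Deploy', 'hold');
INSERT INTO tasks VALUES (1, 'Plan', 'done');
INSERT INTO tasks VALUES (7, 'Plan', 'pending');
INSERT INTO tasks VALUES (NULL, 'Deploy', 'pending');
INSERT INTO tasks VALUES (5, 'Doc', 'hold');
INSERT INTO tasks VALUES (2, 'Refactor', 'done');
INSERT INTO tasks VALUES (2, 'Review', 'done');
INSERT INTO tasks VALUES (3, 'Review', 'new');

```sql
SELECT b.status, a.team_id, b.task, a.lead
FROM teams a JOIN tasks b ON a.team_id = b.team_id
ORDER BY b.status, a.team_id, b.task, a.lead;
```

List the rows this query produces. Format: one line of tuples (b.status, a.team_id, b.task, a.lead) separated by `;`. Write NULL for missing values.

INNER JOIN keeps only pairs where the ON condition holds.
Matching on a.team_id = b.team_id. A NULL in a compared column never satisfies the condition.
- a row (team_id=NULL): no match → dropped.
- a row (team_id=6): no match → dropped.
- a row (team_id=1): matches 1 b row(s) → 1 output row(s).
- a row (team_id=6): no match → dropped.
- a row (team_id=3): matches 1 b row(s) → 1 output row(s).
- a row (team_id=1): matches 1 b row(s) → 1 output row(s).
After projecting and ordering:
b.status | a.team_id | b.task | a.lead
done | 1 | Plan | Bob
done | 1 | Plan | Frank
new | 3 | Review | Bob

(done, 1, Plan, Bob); (done, 1, Plan, Frank); (new, 3, Review, Bob)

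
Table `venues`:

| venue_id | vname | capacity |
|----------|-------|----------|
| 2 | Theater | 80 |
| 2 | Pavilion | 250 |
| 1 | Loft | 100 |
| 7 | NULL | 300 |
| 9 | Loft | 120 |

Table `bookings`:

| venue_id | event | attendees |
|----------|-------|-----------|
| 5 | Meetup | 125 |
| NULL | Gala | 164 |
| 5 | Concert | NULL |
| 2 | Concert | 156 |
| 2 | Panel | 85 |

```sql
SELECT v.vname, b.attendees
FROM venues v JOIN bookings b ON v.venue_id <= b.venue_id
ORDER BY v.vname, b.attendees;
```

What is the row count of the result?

INNER JOIN keeps only pairs where the ON condition holds.
Matching on v.venue_id <= b.venue_id. A NULL in a compared column never satisfies the condition.
Matched pairs: 12.
Total: 12 rows.

12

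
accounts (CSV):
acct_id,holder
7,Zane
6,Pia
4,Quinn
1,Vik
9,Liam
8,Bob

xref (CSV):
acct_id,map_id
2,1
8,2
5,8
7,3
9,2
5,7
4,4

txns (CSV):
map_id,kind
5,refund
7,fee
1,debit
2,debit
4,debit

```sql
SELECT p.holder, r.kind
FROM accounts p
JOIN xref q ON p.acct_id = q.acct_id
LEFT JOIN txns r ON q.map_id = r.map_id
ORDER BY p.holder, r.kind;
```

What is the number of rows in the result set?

Step 1 — p INNER JOIN q on acct_id → 4 row(s).
Then LEFT JOIN `txns r` on map_id: each of those 4 rows is kept; rows whose q.map_id has no match in r get NULL for r's columns.
Result: 4 row(s).

4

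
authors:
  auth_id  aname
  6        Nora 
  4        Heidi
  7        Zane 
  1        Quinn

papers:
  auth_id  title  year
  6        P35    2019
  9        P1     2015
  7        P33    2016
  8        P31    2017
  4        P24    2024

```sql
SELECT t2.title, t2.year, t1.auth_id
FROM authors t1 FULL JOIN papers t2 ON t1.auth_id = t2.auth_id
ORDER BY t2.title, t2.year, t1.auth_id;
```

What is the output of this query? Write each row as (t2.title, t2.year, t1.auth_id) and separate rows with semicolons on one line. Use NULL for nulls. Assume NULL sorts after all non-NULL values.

(P1, 2015, NULL); (P24, 2024, 4); (P31, 2017, NULL); (P33, 2016, 7); (P35, 2019, 6); (NULL, NULL, 1)

FULL OUTER JOIN keeps every row from both sides; unmatched rows get NULL for the other side's columns.
Matching on t1.auth_id = t2.auth_id.
- t1 (auth_id=6) pairs with 1 row(s) of t2.
- t1 (auth_id=4) pairs with 1 row(s) of t2.
- t1 (auth_id=7) pairs with 1 row(s) of t2.
- t1 (auth_id=1) has no partner → padded with NULL.
- 2 row(s) from t2 found no t1 partner → padded with NULL.
After projecting and ordering:
t2.title | t2.year | t1.auth_id
P1 | 2015 | NULL
P24 | 2024 | 4
P31 | 2017 | NULL
P33 | 2016 | 7
P35 | 2019 | 6
NULL | NULL | 1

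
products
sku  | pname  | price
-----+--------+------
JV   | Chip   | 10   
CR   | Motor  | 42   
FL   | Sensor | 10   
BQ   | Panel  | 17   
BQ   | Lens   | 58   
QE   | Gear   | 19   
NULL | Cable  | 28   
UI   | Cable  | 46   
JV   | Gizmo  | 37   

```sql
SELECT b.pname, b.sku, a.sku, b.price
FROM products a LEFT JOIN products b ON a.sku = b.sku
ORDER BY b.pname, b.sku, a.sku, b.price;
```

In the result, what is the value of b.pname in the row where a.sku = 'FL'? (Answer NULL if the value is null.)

LEFT JOIN keeps every row from `products a`; unmatched rows get NULL for `products b`'s columns.
Matching on a.sku = b.sku. A NULL in a compared column never satisfies the condition.
Matched pairs: 12; unmatched a rows kept: 1.

Sensor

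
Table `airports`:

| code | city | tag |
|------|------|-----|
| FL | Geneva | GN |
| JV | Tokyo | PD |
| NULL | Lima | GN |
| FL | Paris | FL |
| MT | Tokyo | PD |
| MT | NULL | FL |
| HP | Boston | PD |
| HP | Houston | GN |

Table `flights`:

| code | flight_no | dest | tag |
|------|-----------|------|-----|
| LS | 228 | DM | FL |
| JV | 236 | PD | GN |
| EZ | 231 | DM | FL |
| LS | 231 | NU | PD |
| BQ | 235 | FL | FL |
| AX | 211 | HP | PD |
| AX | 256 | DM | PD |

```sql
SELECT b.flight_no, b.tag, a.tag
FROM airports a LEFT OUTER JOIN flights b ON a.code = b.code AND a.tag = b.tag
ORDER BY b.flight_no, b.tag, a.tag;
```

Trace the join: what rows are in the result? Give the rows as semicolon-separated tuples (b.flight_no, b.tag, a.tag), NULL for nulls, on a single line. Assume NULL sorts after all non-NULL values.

LEFT JOIN keeps every row from `airports`; unmatched rows get NULL for `flights`'s columns.
Matching on a.code = b.code AND a.tag = b.tag. A NULL in a compared column never satisfies the condition.
Matched pairs: 0; unmatched a rows kept: 8.

(NULL, NULL, FL); (NULL, NULL, FL); (NULL, NULL, GN); (NULL, NULL, GN); (NULL, NULL, GN); (NULL, NULL, PD); (NULL, NULL, PD); (NULL, NULL, PD)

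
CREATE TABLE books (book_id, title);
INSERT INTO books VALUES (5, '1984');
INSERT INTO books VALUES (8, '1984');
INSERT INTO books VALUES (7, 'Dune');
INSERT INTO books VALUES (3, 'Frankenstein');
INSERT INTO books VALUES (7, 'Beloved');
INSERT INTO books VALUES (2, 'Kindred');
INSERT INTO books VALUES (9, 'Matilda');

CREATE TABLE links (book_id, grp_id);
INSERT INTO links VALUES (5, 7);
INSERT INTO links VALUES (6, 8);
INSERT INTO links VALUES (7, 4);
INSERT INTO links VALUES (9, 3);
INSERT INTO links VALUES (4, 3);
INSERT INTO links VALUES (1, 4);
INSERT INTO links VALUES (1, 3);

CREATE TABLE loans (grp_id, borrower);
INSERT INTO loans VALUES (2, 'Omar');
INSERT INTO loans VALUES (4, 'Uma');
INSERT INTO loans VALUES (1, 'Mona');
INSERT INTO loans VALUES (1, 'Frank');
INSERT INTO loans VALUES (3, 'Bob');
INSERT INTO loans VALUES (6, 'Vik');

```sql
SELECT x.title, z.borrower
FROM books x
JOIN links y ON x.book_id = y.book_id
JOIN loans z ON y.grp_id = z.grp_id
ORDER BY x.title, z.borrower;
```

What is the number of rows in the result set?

Evaluate left to right. First `books x INNER JOIN links y` on book_id: 4 row(s).
Then INNER JOIN `loans z` on grp_id: keep only rows whose y.grp_id appears in z.
Result: 3 row(s).

3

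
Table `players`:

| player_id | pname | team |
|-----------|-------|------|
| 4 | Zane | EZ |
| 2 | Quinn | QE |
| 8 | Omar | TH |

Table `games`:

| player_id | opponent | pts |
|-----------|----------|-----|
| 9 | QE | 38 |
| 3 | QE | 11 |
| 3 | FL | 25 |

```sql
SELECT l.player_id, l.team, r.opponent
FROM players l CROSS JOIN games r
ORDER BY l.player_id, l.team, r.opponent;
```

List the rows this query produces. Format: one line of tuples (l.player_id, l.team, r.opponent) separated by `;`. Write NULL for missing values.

(2, QE, FL); (2, QE, QE); (2, QE, QE); (4, EZ, FL); (4, EZ, QE); (4, EZ, QE); (8, TH, FL); (8, TH, QE); (8, TH, QE)

CROSS JOIN pairs every row of `players` with every row of `games`: 3 × 3 = 9 rows.
After projecting and ordering:
l.player_id | l.team | r.opponent
2 | QE | FL
2 | QE | QE
2 | QE | QE
4 | EZ | FL
4 | EZ | QE
4 | EZ | QE
8 | TH | FL
8 | TH | QE
8 | TH | QE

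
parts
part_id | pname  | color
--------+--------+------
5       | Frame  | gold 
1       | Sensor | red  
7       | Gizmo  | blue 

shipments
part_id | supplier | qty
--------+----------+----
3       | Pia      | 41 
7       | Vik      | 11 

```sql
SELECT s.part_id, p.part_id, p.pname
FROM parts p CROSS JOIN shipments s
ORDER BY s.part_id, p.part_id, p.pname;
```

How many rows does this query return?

6

CROSS JOIN pairs every row of `parts` with every row of `shipments`: 3 × 2 = 6 rows.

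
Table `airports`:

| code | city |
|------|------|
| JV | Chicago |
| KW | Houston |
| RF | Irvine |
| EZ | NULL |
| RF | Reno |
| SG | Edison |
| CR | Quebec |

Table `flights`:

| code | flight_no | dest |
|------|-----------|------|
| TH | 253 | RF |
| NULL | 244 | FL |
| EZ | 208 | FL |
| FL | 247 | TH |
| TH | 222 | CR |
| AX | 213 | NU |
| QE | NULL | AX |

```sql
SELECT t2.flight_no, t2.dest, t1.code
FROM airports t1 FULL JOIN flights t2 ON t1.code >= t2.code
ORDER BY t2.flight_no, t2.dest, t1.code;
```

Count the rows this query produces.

24

FULL OUTER JOIN keeps every row from both sides; unmatched rows get NULL for the other side's columns.
Matching on t1.code >= t2.code. A NULL in a compared column never satisfies the condition.
- t1 row (code=JV): matches 3 t2 row(s) → 3 output row(s).
- t1 row (code=KW): matches 3 t2 row(s) → 3 output row(s).
- t1 row (code=RF): matches 4 t2 row(s) → 4 output row(s).
- t1 row (code=EZ): matches 2 t2 row(s) → 2 output row(s).
- t1 row (code=RF): matches 4 t2 row(s) → 4 output row(s).
- t1 row (code=SG): matches 4 t2 row(s) → 4 output row(s).
- t1 row (code=CR): matches 1 t2 row(s) → 1 output row(s).
- plus 3 unmatched t2 row(s), each kept with NULL t1 columns.
Total: 21 matched + 3 padded = 24 rows.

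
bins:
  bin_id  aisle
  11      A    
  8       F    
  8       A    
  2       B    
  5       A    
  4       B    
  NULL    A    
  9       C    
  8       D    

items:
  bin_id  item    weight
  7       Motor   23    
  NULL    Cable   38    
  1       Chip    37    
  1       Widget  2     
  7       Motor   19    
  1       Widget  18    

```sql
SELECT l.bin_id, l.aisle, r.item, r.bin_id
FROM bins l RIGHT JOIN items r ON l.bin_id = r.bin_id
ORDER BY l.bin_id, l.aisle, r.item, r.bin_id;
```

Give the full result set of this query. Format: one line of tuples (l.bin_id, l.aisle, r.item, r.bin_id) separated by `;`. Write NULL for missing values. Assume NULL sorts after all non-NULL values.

(NULL, NULL, Cable, NULL); (NULL, NULL, Chip, 1); (NULL, NULL, Motor, 7); (NULL, NULL, Motor, 7); (NULL, NULL, Widget, 1); (NULL, NULL, Widget, 1)

RIGHT JOIN keeps every row from `items`; unmatched rows get NULL for `bins`'s columns.
Matching on l.bin_id = r.bin_id. A NULL in a compared column never satisfies the condition.
Matched pairs: 0; unmatched r rows kept: 6.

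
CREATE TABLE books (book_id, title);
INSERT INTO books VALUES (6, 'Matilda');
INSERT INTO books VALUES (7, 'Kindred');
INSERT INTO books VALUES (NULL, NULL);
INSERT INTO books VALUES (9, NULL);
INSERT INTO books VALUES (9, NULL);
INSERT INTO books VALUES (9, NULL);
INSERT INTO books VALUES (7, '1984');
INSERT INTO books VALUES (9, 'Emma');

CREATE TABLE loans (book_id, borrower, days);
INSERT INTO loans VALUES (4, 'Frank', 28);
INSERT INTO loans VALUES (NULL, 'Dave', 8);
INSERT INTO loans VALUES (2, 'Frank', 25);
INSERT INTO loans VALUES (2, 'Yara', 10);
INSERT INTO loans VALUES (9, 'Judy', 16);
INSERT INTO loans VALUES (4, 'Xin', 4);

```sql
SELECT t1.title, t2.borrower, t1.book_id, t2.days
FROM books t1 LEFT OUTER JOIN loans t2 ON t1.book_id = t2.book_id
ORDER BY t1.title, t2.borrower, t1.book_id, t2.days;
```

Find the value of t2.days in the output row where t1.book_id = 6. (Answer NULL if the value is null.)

LEFT JOIN keeps every row from `books`; unmatched rows get NULL for `loans`'s columns.
Matching on t1.book_id = t2.book_id. A NULL in a compared column never satisfies the condition.
- t1 row (book_id=6): no match → kept, t2 columns NULL.
- t1 row (book_id=7): no match → kept, t2 columns NULL.
- t1 row (book_id=NULL): no match → kept, t2 columns NULL.
- t1 row (book_id=9): matches 1 t2 row(s) → 1 output row(s).
- t1 row (book_id=9): matches 1 t2 row(s) → 1 output row(s).
- t1 row (book_id=9): matches 1 t2 row(s) → 1 output row(s).
- t1 row (book_id=7): no match → kept, t2 columns NULL.
- t1 row (book_id=9): matches 1 t2 row(s) → 1 output row(s).

NULL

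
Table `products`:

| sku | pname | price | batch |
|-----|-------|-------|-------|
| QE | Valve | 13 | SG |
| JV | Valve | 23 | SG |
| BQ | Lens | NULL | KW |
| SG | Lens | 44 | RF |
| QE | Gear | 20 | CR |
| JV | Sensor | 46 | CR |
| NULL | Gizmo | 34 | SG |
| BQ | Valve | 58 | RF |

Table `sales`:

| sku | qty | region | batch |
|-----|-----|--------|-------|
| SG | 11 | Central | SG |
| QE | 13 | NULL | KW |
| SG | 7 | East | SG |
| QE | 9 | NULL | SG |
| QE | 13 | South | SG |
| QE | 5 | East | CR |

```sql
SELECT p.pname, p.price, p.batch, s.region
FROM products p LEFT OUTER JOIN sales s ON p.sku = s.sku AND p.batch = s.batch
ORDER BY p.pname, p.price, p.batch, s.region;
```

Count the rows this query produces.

LEFT JOIN keeps every row from `products`; unmatched rows get NULL for `sales`'s columns.
Matching on p.sku = s.sku AND p.batch = s.batch. A NULL in a compared column never satisfies the condition.
Matched pairs: 3; unmatched p rows kept: 6.
Total: 3 matched + 6 padded = 9 rows.

9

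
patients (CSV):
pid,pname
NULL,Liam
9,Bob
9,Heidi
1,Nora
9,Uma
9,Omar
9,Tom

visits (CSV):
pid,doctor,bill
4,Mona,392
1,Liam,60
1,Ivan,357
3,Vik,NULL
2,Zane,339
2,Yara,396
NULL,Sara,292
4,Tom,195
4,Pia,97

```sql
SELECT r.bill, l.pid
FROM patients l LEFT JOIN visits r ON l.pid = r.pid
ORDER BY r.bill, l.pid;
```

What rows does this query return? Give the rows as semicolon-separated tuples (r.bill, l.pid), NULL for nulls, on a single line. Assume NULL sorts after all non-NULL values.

(60, 1); (357, 1); (NULL, 9); (NULL, 9); (NULL, 9); (NULL, 9); (NULL, 9); (NULL, NULL)

LEFT JOIN keeps every row from `patients`; unmatched rows get NULL for `visits`'s columns.
Matching on l.pid = r.pid. A NULL in a compared column never satisfies the condition.
- l (pid=NULL) has no partner → padded with NULL.
- l (pid=9) has no partner → padded with NULL.
- l (pid=9) has no partner → padded with NULL.
- l (pid=1) pairs with 2 row(s) of r.
- l (pid=9) has no partner → padded with NULL.
- l (pid=9) has no partner → padded with NULL.
- l (pid=9) has no partner → padded with NULL.
After projecting and ordering:
r.bill | l.pid
60 | 1
357 | 1
NULL | 9
NULL | 9
NULL | 9
NULL | 9
NULL | 9
NULL | NULL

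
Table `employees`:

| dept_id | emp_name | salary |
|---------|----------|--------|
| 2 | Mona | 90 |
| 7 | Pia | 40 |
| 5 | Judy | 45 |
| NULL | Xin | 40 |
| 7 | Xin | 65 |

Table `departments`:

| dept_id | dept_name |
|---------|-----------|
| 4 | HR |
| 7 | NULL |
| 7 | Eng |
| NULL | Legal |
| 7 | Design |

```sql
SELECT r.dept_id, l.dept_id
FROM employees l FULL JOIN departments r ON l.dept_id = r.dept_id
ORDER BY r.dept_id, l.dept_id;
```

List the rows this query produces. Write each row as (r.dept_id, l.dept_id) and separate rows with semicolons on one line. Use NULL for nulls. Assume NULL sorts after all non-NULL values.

(4, NULL); (7, 7); (7, 7); (7, 7); (7, 7); (7, 7); (7, 7); (NULL, 2); (NULL, 5); (NULL, NULL); (NULL, NULL)

FULL OUTER JOIN keeps every row from both sides; unmatched rows get NULL for the other side's columns.
Matching on l.dept_id = r.dept_id. A NULL in a compared column never satisfies the condition.
- l[0] dept_id=2 → no match; kept with NULLs on the r side.
- l[1] dept_id=7 → 3 match(es) in r → 3 row(s).
- l[2] dept_id=5 → no match; kept with NULLs on the r side.
- l[3] dept_id=NULL → no match; kept with NULLs on the r side.
- l[4] dept_id=7 → 3 match(es) in r → 3 row(s).
- plus 2 unmatched r row(s), each kept with NULL l columns.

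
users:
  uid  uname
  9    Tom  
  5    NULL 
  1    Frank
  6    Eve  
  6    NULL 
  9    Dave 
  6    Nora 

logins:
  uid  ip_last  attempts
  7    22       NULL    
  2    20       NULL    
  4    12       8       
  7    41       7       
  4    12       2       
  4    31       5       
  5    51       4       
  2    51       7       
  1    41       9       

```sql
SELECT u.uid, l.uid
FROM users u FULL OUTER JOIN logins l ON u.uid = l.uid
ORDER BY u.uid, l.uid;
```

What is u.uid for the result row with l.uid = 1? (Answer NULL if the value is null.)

1

FULL OUTER JOIN keeps every row from both sides; unmatched rows get NULL for the other side's columns.
Matching on u.uid = l.uid.
Matched pairs: 2; unmatched u rows kept: 5; unmatched l rows kept: 7.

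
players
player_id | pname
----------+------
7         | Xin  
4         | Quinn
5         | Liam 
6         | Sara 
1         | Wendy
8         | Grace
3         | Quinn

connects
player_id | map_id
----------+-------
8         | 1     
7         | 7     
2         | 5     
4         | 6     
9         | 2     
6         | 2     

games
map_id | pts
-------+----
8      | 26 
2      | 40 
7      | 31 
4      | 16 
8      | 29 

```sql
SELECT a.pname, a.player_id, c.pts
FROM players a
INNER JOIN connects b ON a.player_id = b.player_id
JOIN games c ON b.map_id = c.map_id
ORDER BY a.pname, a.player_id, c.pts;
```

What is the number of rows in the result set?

Step 1 — a INNER JOIN b on player_id → 4 row(s).
Then INNER JOIN `games c` on map_id: keep only rows whose b.map_id appears in c.
Result: 2 row(s).

2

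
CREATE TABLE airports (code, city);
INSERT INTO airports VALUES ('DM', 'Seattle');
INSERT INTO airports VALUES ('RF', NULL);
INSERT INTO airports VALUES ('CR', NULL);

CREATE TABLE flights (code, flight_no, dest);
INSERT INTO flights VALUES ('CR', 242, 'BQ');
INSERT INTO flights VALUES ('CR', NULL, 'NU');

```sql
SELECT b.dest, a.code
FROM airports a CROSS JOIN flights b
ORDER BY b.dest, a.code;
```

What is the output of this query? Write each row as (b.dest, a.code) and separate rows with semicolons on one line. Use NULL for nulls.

(BQ, CR); (BQ, DM); (BQ, RF); (NU, CR); (NU, DM); (NU, RF)

CROSS JOIN pairs every row of `airports` with every row of `flights`: 3 × 2 = 6 rows.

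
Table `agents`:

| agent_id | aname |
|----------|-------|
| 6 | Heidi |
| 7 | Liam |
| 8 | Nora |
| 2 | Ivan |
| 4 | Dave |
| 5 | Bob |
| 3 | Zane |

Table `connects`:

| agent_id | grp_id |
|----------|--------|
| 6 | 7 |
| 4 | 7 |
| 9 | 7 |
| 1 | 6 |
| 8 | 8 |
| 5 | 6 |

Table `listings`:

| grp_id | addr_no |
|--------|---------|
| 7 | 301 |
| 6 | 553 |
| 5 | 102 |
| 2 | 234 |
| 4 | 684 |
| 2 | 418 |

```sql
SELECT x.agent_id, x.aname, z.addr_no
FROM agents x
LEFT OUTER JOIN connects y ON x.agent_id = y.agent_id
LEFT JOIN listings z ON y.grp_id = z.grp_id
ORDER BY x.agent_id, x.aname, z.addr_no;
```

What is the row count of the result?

7

Step 1 — x LEFT JOIN y on agent_id → 7 row(s).
Then LEFT JOIN `listings z` on grp_id: each of those 7 rows is kept; rows whose y.grp_id has no match in z get NULL for z's columns.
Result: 7 row(s).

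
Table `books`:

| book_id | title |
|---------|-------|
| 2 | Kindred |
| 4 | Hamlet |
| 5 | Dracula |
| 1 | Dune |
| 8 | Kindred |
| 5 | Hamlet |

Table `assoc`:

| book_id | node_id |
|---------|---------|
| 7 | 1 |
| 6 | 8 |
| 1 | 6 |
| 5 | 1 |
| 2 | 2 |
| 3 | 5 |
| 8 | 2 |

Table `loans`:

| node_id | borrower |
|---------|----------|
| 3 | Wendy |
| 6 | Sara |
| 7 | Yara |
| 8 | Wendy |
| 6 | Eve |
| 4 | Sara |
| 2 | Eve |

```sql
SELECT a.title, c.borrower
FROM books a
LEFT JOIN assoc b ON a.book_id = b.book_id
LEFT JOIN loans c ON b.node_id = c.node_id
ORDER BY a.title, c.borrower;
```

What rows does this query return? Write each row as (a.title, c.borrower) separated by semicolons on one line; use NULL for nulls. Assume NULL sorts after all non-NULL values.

Step 1 — a LEFT JOIN b on book_id → 6 row(s).
Then LEFT JOIN `loans c` on node_id: each of those 6 rows is kept; rows whose b.node_id has no match in c get NULL for c's columns.

(Dracula, NULL); (Dune, Eve); (Dune, Sara); (Hamlet, NULL); (Hamlet, NULL); (Kindred, Eve); (Kindred, Eve)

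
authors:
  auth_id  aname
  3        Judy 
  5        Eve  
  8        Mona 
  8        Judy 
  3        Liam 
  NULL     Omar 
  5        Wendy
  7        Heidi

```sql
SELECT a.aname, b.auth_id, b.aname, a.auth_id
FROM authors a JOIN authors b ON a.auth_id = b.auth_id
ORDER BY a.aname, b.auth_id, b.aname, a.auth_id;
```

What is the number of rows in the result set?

INNER JOIN keeps only pairs where the ON condition holds.
Matching on a.auth_id = b.auth_id. A NULL in a compared column never satisfies the condition.
- a row (auth_id=3): matches 2 b row(s) → 2 output row(s).
- a row (auth_id=5): matches 2 b row(s) → 2 output row(s).
- a row (auth_id=8): matches 2 b row(s) → 2 output row(s).
- a row (auth_id=8): matches 2 b row(s) → 2 output row(s).
- a row (auth_id=3): matches 2 b row(s) → 2 output row(s).
- a row (auth_id=NULL): no match → dropped.
- a row (auth_id=5): matches 2 b row(s) → 2 output row(s).
- a row (auth_id=7): matches 1 b row(s) → 1 output row(s).
Total: 13 rows.

13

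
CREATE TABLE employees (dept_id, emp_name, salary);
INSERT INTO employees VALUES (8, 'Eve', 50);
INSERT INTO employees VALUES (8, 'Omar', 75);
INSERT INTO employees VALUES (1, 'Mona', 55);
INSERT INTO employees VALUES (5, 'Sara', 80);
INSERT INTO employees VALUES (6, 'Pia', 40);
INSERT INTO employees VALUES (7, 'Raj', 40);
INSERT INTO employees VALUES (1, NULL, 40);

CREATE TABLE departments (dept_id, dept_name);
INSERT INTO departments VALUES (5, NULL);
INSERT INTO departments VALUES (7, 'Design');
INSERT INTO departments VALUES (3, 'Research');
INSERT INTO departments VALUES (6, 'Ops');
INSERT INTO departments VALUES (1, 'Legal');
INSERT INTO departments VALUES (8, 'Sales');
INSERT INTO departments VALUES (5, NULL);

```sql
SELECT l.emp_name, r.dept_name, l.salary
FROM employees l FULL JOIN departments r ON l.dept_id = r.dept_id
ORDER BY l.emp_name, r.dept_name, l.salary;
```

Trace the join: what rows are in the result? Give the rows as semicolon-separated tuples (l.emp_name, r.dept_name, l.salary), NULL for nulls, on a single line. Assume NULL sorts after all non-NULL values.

(Eve, Sales, 50); (Mona, Legal, 55); (Omar, Sales, 75); (Pia, Ops, 40); (Raj, Design, 40); (Sara, NULL, 80); (Sara, NULL, 80); (NULL, Legal, 40); (NULL, Research, NULL)

FULL OUTER JOIN keeps every row from both sides; unmatched rows get NULL for the other side's columns.
Matching on l.dept_id = r.dept_id.
- dept_id=8: 1 matching r row(s), so 1 row(s) emitted.
- dept_id=8: 1 matching r row(s), so 1 row(s) emitted.
- dept_id=1: 1 matching r row(s), so 1 row(s) emitted.
- dept_id=5: 2 matching r row(s), so 2 row(s) emitted.
- dept_id=6: 1 matching r row(s), so 1 row(s) emitted.
- dept_id=7: 1 matching r row(s), so 1 row(s) emitted.
- dept_id=1: 1 matching r row(s), so 1 row(s) emitted.
- 1 r row(s) had no l match → kept, l columns NULL.
After projecting and ordering:
l.emp_name | r.dept_name | l.salary
Eve | Sales | 50
Mona | Legal | 55
Omar | Sales | 75
Pia | Ops | 40
Raj | Design | 40
Sara | NULL | 80
Sara | NULL | 80
NULL | Legal | 40
NULL | Research | NULL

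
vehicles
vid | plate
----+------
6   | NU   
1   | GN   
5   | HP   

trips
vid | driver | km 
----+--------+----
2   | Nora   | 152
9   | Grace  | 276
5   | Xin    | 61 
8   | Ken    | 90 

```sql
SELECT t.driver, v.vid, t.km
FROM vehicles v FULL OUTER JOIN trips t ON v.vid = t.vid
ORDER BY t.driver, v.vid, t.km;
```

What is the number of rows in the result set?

FULL OUTER JOIN keeps every row from both sides; unmatched rows get NULL for the other side's columns.
Matching on v.vid = t.vid.
- vid=6: no t row matches, row kept with t columns NULL.
- vid=1: no t row matches, row kept with t columns NULL.
- vid=5: 1 matching t row(s), so 1 row(s) emitted.
- 3 t row(s) had no v match → kept, v columns NULL.
Total: 1 matched + 5 padded = 6 rows.

6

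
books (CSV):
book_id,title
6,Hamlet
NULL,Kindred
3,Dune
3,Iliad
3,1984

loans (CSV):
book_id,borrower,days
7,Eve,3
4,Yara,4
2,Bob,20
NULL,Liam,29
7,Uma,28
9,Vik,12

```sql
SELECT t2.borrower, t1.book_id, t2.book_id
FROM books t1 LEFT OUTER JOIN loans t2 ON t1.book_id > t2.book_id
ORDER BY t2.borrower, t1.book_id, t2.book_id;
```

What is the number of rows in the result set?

LEFT JOIN keeps every row from `books`; unmatched rows get NULL for `loans`'s columns.
Matching on t1.book_id > t2.book_id. A NULL in a compared column never satisfies the condition.
- t1 (book_id=6) pairs with 2 row(s) of t2.
- t1 (book_id=NULL) has no partner → padded with NULL.
- t1 (book_id=3) pairs with 1 row(s) of t2.
- t1 (book_id=3) pairs with 1 row(s) of t2.
- t1 (book_id=3) pairs with 1 row(s) of t2.
Total: 5 matched + 1 padded = 6 rows.

6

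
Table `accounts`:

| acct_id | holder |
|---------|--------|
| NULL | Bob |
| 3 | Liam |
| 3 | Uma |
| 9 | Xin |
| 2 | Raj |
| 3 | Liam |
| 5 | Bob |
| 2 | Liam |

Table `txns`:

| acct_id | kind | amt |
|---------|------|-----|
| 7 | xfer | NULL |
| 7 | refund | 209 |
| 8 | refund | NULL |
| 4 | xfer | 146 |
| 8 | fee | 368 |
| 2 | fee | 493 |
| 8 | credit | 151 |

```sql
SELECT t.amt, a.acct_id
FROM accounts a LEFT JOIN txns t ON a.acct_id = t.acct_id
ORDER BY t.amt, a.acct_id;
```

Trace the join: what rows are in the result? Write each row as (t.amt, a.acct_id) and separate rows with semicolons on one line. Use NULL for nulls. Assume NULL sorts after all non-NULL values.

(493, 2); (493, 2); (NULL, 3); (NULL, 3); (NULL, 3); (NULL, 5); (NULL, 9); (NULL, NULL)

LEFT JOIN keeps every row from `accounts`; unmatched rows get NULL for `txns`'s columns.
Matching on a.acct_id = t.acct_id. A NULL in a compared column never satisfies the condition.
Matched pairs: 2; unmatched a rows kept: 6.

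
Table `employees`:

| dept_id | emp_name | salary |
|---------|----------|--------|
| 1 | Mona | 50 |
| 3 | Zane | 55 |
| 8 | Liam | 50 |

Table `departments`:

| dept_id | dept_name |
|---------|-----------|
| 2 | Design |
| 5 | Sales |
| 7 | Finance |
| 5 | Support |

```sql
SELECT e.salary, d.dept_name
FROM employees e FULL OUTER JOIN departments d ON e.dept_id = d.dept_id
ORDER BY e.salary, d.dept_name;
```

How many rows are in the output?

7

FULL OUTER JOIN keeps every row from both sides; unmatched rows get NULL for the other side's columns.
Matching on e.dept_id = d.dept_id.
- e[0] dept_id=1 → no match; kept with NULLs on the d side.
- e[1] dept_id=3 → no match; kept with NULLs on the d side.
- e[2] dept_id=8 → no match; kept with NULLs on the d side.
- 4 row(s) from d found no e partner → padded with NULL.
Total: 0 matched + 7 padded = 7 rows.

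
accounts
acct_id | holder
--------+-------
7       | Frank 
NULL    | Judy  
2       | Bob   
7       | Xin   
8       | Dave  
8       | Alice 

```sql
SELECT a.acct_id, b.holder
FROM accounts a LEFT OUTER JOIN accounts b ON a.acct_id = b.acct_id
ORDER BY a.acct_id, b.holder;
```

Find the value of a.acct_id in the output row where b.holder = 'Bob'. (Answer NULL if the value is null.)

2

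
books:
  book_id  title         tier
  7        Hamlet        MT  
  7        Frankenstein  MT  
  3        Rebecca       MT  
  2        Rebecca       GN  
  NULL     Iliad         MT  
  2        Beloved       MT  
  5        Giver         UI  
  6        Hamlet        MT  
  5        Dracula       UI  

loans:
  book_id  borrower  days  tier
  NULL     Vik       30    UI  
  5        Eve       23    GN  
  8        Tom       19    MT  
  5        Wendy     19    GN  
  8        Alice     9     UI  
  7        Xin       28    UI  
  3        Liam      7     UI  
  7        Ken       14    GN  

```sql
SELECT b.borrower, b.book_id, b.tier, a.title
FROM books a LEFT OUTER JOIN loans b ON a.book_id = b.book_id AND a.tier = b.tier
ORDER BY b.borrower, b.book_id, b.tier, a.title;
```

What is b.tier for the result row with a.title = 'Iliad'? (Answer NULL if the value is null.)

LEFT JOIN keeps every row from `books`; unmatched rows get NULL for `loans`'s columns.
Matching on a.book_id = b.book_id AND a.tier = b.tier. A NULL in a compared column never satisfies the condition.
- a (book_id=7, tier=MT) has no partner → padded with NULL.
- a (book_id=7, tier=MT) has no partner → padded with NULL.
- a (book_id=3, tier=MT) has no partner → padded with NULL.
- a (book_id=2, tier=GN) has no partner → padded with NULL.
- a (book_id=NULL, tier=MT) has no partner → padded with NULL.
- a (book_id=2, tier=MT) has no partner → padded with NULL.
- a (book_id=5, tier=UI) has no partner → padded with NULL.
- a (book_id=6, tier=MT) has no partner → padded with NULL.
- a (book_id=5, tier=UI) has no partner → padded with NULL.

NULL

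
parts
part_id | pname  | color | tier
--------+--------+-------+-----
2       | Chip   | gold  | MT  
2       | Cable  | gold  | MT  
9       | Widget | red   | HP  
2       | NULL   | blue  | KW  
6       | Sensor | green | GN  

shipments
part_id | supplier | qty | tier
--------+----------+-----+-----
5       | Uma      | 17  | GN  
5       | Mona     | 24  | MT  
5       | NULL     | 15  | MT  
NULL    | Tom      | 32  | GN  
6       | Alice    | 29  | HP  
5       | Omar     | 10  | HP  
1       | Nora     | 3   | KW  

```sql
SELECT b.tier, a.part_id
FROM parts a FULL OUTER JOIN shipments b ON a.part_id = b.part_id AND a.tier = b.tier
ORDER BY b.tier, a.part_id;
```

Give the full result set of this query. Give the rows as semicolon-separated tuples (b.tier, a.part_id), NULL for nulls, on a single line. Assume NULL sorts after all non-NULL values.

FULL OUTER JOIN keeps every row from both sides; unmatched rows get NULL for the other side's columns.
Matching on a.part_id = b.part_id AND a.tier = b.tier. A NULL in a compared column never satisfies the condition.
- a row (part_id=2, tier=MT): no match → kept, b columns NULL.
- a row (part_id=2, tier=MT): no match → kept, b columns NULL.
- a row (part_id=9, tier=HP): no match → kept, b columns NULL.
- a row (part_id=2, tier=KW): no match → kept, b columns NULL.
- a row (part_id=6, tier=GN): no match → kept, b columns NULL.
- 7 b row(s) had no a match → kept, a columns NULL.

(GN, NULL); (GN, NULL); (HP, NULL); (HP, NULL); (KW, NULL); (MT, NULL); (MT, NULL); (NULL, 2); (NULL, 2); (NULL, 2); (NULL, 6); (NULL, 9)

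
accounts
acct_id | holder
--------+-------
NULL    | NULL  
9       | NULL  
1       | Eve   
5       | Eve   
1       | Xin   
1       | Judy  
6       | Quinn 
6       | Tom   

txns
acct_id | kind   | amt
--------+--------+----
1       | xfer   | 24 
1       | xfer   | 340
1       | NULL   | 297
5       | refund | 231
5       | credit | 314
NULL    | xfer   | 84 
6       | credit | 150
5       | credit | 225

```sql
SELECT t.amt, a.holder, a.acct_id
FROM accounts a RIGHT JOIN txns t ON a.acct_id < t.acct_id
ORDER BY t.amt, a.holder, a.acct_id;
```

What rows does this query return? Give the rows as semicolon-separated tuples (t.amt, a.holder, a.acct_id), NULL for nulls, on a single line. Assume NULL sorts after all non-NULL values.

RIGHT JOIN keeps every row from `txns`; unmatched rows get NULL for `accounts`'s columns.
Matching on a.acct_id < t.acct_id. A NULL in a compared column never satisfies the condition.
- a[0] acct_id=NULL → no match.
- a[1] acct_id=9 → no match.
- a[2] acct_id=1 → 4 match(es) in t → 4 row(s).
- a[3] acct_id=5 → 1 match(es) in t → 1 row(s).
- a[4] acct_id=1 → 4 match(es) in t → 4 row(s).
- a[5] acct_id=1 → 4 match(es) in t → 4 row(s).
- a[6] acct_id=6 → no match.
- a[7] acct_id=6 → no match.
- plus 4 unmatched t row(s), each kept with NULL a columns.

(24, NULL, NULL); (84, NULL, NULL); (150, Eve, 1); (150, Eve, 5); (150, Judy, 1); (150, Xin, 1); (225, Eve, 1); (225, Judy, 1); (225, Xin, 1); (231, Eve, 1); (231, Judy, 1); (231, Xin, 1); (297, NULL, NULL); (314, Eve, 1); (314, Judy, 1); (314, Xin, 1); (340, NULL, NULL)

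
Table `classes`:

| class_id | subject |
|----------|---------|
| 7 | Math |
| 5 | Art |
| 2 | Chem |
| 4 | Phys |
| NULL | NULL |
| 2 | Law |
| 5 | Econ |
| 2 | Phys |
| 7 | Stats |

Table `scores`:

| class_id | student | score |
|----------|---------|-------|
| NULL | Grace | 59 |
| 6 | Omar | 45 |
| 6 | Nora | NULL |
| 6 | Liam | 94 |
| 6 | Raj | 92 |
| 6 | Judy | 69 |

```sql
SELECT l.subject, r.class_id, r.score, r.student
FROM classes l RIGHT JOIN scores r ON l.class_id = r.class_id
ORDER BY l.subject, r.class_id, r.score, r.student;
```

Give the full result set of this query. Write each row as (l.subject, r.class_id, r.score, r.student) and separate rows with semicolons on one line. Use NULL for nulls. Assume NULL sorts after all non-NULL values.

(NULL, 6, 45, Omar); (NULL, 6, 69, Judy); (NULL, 6, 92, Raj); (NULL, 6, 94, Liam); (NULL, 6, NULL, Nora); (NULL, NULL, 59, Grace)

RIGHT JOIN keeps every row from `scores`; unmatched rows get NULL for `classes`'s columns.
Matching on l.class_id = r.class_id. A NULL in a compared column never satisfies the condition.
- l row (class_id=7): no match.
- l row (class_id=5): no match.
- l row (class_id=2): no match.
- l row (class_id=4): no match.
- l row (class_id=NULL): no match.
- l row (class_id=2): no match.
- l row (class_id=5): no match.
- l row (class_id=2): no match.
- l row (class_id=7): no match.
- 6 r row(s) had no l match → kept, l columns NULL.
After projecting and ordering:
l.subject | r.class_id | r.score | r.student
NULL | 6 | 45 | Omar
NULL | 6 | 69 | Judy
NULL | 6 | 92 | Raj
NULL | 6 | 94 | Liam
NULL | 6 | NULL | Nora
NULL | NULL | 59 | Grace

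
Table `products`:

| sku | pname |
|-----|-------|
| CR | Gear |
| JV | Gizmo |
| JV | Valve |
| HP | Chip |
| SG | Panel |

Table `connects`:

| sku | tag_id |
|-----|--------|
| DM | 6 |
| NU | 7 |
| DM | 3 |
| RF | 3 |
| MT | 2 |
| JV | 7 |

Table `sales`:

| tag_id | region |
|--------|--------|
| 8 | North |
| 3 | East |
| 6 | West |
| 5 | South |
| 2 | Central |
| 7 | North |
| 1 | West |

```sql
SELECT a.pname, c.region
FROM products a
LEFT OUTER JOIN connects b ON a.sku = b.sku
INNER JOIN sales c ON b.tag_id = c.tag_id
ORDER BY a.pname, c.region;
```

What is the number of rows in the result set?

2

Step 1 — a LEFT JOIN b on sku → 5 row(s).
Then INNER JOIN `sales c` on tag_id: keep only rows whose b.tag_id appears in c.
Result: 2 row(s).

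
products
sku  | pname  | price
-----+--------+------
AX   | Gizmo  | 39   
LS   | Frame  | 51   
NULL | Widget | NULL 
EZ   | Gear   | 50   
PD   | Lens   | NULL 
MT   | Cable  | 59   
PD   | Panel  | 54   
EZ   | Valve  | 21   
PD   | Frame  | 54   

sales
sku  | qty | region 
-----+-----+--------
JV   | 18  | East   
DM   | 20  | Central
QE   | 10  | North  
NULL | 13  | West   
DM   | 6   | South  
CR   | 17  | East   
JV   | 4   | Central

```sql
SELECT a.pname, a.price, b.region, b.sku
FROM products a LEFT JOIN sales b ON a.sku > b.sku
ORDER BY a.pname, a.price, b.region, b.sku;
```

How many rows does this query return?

33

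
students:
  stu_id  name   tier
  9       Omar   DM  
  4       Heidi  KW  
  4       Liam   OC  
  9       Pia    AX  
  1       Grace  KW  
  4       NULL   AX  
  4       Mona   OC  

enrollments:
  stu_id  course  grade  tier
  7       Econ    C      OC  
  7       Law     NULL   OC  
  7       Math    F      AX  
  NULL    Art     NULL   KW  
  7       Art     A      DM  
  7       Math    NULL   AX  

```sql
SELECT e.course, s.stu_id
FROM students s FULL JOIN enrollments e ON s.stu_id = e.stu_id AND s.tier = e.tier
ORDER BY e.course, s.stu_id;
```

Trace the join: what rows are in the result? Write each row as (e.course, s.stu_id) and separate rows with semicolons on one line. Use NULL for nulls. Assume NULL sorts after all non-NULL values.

(Art, NULL); (Art, NULL); (Econ, NULL); (Law, NULL); (Math, NULL); (Math, NULL); (NULL, 1); (NULL, 4); (NULL, 4); (NULL, 4); (NULL, 4); (NULL, 9); (NULL, 9)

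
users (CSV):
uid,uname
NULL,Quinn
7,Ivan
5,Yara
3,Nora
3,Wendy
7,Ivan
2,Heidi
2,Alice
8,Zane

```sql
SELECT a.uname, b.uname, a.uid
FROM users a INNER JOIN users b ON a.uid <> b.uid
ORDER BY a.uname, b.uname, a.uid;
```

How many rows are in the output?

50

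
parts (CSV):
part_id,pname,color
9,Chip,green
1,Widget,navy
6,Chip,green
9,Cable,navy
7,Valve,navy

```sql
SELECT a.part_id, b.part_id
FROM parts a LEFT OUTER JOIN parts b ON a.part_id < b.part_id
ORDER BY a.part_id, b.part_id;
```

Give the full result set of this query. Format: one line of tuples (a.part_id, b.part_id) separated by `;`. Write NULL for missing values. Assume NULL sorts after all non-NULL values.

(1, 6); (1, 7); (1, 9); (1, 9); (6, 7); (6, 9); (6, 9); (7, 9); (7, 9); (9, NULL); (9, NULL)

LEFT JOIN keeps every row from `parts a`; unmatched rows get NULL for `parts b`'s columns.
Matching on a.part_id < b.part_id.
Matched pairs: 9; unmatched a rows kept: 2.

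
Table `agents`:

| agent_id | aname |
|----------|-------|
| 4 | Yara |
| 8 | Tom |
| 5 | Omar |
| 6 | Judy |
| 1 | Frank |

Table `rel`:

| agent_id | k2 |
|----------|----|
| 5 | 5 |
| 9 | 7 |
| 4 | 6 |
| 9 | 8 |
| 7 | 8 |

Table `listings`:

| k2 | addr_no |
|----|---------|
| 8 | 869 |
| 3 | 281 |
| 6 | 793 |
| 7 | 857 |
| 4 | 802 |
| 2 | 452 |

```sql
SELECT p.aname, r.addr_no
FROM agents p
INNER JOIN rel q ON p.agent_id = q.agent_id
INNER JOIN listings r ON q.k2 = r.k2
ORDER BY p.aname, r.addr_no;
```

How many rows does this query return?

1

Evaluate left to right. First `agents p INNER JOIN rel q` on agent_id: 2 row(s).
Then INNER JOIN `listings r` on k2: keep only rows whose q.k2 appears in r.
Result: 1 row(s).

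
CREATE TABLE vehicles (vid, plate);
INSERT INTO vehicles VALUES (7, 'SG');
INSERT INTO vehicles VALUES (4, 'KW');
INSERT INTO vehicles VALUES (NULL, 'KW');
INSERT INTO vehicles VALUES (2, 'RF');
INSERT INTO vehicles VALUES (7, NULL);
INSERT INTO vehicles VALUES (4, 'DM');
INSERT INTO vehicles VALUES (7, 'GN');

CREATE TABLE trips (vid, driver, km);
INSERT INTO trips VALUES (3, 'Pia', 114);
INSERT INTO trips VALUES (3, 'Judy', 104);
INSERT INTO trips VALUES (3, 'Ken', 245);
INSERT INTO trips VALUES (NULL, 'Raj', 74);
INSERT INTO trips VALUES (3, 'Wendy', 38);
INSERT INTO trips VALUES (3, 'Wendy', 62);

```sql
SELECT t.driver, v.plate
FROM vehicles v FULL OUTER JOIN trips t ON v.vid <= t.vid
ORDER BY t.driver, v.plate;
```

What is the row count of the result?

FULL OUTER JOIN keeps every row from both sides; unmatched rows get NULL for the other side's columns.
Matching on v.vid <= t.vid. A NULL in a compared column never satisfies the condition.
Matched pairs: 5; unmatched v rows kept: 6; unmatched t rows kept: 1.
Total: 5 matched + 7 padded = 12 rows.

12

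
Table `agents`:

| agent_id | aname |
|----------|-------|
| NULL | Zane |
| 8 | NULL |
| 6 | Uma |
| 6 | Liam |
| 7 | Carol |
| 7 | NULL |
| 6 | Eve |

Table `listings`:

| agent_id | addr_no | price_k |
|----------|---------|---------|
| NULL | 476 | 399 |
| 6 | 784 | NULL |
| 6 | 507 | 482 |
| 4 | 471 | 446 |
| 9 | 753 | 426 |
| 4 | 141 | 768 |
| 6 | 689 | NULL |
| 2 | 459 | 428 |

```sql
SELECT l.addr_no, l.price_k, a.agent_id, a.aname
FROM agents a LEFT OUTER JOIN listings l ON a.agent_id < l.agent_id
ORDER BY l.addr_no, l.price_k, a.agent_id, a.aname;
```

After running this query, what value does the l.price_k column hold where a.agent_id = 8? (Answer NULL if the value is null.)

426

LEFT JOIN keeps every row from `agents`; unmatched rows get NULL for `listings`'s columns.
Matching on a.agent_id < l.agent_id. A NULL in a compared column never satisfies the condition.
- a[0] agent_id=NULL → no match; kept with NULLs on the l side.
- a[1] agent_id=8 → 1 match(es) in l → 1 row(s).
- a[2] agent_id=6 → 1 match(es) in l → 1 row(s).
- a[3] agent_id=6 → 1 match(es) in l → 1 row(s).
- a[4] agent_id=7 → 1 match(es) in l → 1 row(s).
- a[5] agent_id=7 → 1 match(es) in l → 1 row(s).
- a[6] agent_id=6 → 1 match(es) in l → 1 row(s).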